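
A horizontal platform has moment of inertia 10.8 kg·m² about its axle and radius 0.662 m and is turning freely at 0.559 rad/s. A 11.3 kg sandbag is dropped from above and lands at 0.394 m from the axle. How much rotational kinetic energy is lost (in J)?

energy lost ≈ 0.236 J

The added mass arrives with no angular momentum about the axle, and any external torque about the axle is negligible, so the system's angular momentum is conserved.
Added inertia Σmr² = (11.3)(0.394)² = 1.754 kg·m²; I_f = 10.80 + 1.754 = 12.55 kg·m².
ω_f = I_p ω_i / I_f = (10.80)(0.559) / 12.55 = 0.4809 rad/s.
KE_i = ½(10.80)(0.5590 rad/s)² = 1.687 J; KE_f = ½(12.55)(0.4809)² = 1.452 J.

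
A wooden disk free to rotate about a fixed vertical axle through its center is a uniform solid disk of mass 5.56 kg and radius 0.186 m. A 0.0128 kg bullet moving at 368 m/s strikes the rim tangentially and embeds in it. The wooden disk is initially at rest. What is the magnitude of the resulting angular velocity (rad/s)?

|ω_f| ≈ 9.07 rad/s

The axle reaction passes through the axle and exerts no torque about it; angular momentum about the axle is conserved through the impact.
I_p = ½(5.56)(0.186)² = 0.09618 kg·m². Taking the sense of the bullet's angular momentum as positive, L_{bullet} = m v R = (0.0128)(368)(0.186) = 0.8761 kg·m²/s.
L_i = 0 + 0.8761 = 0.8761 kg·m²/s.
After sticking, I_f = I_p + m R² = 0.09618 + (0.0128)(0.186)² = 0.09662 kg·m².
ω_f = L_i / I_f = 0.8761 / 0.09662 = 9.068 rad/s.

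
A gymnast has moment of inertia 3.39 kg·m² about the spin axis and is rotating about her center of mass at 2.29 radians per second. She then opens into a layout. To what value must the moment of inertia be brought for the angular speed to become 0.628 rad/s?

I₂ ≈ 12.4 kg·m²

With no external torque about the axis, L is conserved: I₁ω₁ = I₂ω₂.
I₂ = I₁ω₁ / ω₂ = (3.39)(2.29) / (0.628) = 12.36 kg·m².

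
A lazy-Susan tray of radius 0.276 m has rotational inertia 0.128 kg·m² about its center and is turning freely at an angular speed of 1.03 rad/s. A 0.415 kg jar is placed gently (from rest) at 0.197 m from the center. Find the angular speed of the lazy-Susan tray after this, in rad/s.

The added mass arrives with no angular momentum about the center, and any external torque about the center is negligible, so the system's angular momentum is conserved.
Added inertia Σmr² = (0.415)(0.197)² = 0.01611 kg·m²; I_f = 0.1280 + 0.01611 = 0.1441 kg·m².
ω_f = I_p ω_i / I_f = (0.1280)(1.03) / 0.1441 = 0.9149 rad/s.

ω_f ≈ 0.915 rad/s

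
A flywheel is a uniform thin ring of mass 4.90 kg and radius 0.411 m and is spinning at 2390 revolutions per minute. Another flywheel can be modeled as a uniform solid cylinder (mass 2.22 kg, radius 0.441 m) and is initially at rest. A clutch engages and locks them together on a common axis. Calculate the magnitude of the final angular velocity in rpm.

|ω_f| ≈ 1900 rpm

No external torque acts about the common axis, so total angular momentum is conserved.
Moments of inertia: I_A = (4.90)(0.411)² = 0.8277 kg·m²; I_B = ½(2.22)(0.441)² = 0.2159 kg·m².
Taking A's sense as positive: L = (0.8277)(2390) = 1978 kg·m²·rpm.
Combined I = 0.8277 + 0.2159 = 1.044 kg·m².
ω_f = L / I = 1978 / 1.044 = 1896 rpm.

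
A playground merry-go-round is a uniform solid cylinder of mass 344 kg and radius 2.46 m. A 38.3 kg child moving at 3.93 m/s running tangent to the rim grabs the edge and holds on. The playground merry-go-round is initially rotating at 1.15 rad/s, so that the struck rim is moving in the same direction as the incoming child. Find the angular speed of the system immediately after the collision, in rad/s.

The axle reaction passes through the axle and exerts no torque about it; angular momentum about the axle is conserved through the impact.
I_p = ½(344)(2.46)² = 1041 kg·m². Taking the sense of the child's angular momentum as positive, L_{child} = m v R = (38.3)(3.93)(2.46) = 370.3 kg·m²/s.
L_i = +I_p ω_p + m v R = +(1041)(1.15) + 370.3 = 1567 kg·m²/s.
After sticking, I_f = I_p + m R² = 1041 + (38.3)(2.46)² = 1273 kg·m².
ω_f = L_i / I_f = 1567 / 1273 = 1.232 rad/s.

|ω_f| ≈ 1.23 rad/s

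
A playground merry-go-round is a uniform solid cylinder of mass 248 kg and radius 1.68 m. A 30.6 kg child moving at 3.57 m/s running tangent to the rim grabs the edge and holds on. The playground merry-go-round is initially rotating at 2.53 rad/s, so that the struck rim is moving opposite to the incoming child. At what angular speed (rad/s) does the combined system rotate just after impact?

|ω_f| ≈ 1.61 rad/s

The axle reaction passes through the axle and exerts no torque about it; angular momentum about the axle is conserved through the impact.
I_p = ½(248)(1.68)² = 350.0 kg·m². Taking the sense of the child's angular momentum as positive, L_{child} = m v R = (30.6)(3.57)(1.68) = 183.5 kg·m²/s.
L_i = −I_p ω_p + m v R = −(350.0)(2.53) + 183.5 = -701.9 kg·m²/s.
After sticking, I_f = I_p + m R² = 350.0 + (30.6)(1.68)² = 436.3 kg·m².
ω_f = L_i / I_f = -701.9 / 436.3 = -1.609 rad/s.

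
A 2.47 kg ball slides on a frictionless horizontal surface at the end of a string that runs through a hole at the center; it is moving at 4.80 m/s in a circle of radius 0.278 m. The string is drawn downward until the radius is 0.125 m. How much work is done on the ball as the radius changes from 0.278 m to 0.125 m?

Central (radial) force ⇒ zero torque about the center ⇒ m v r is constant.
v₂ = v₁ r₁ / r₂ = (4.80)(0.278) / (0.125) = 10.68 m/s.
W = ΔKE = ½m(v₂² − v₁²) = 112.3 J.

W ≈ 112 J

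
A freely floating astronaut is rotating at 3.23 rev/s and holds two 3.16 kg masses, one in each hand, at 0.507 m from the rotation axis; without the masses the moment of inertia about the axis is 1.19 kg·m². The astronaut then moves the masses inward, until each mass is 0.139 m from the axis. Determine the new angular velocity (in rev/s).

ω₂ ≈ 6.93 rev/s

Angular momentum about the spin axis is conserved since the torque about it is zero.
I₁ = 1.19 + 2(3.16)(0.507)² = 2.815 kg·m²; I₂ = 1.19 + 2(3.16)(0.139)² = 1.312 kg·m².
ω₂ = I₁ω₁ / I₂ = (2.815)(3.23 rev/s) / (1.312) = 6.929 rev/s.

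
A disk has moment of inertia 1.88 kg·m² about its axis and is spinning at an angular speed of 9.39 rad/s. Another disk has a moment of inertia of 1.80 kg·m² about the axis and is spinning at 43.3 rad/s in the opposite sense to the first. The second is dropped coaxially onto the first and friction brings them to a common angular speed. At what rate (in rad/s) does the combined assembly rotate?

The coupling torques are internal; angular momentum about the shared axis is conserved.
Taking A's sense as positive: L = (1.880)(9.39) − (1.800)(43.3) = -60.29 kg·m²·rad/s.
Combined I = 1.880 + 1.800 = 3.680 kg·m².
ω_f = L / I = -60.29 / 3.680 = -16.38 rad/s.

|ω_f| ≈ 16.4 rad/s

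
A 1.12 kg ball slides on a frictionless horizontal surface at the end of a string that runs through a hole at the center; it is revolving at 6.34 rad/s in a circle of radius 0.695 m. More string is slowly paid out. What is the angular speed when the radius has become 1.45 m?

The constraining force is radial, so m r² ω about the center is conserved.
ω₂ = ω₁ (r₁/r₂)² = (6.34)(0.695/1.45)² = 1.457 rad/s.

ω₂ ≈ 1.46 rad/s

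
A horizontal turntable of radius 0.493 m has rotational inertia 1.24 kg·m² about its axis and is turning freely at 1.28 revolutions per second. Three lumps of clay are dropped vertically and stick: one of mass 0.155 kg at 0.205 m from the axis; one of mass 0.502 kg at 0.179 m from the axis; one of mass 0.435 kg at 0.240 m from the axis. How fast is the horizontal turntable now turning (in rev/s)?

ω_f ≈ 1.23 rev/s

No external torque acts about the axis; L_before = L_after.
Added inertia Σmr² = (0.155)(0.205)² + (0.502)(0.179)² + (0.435)(0.240)² = 0.04765 kg·m²; I_f = 1.240 + 0.04765 = 1.288 kg·m².
ω_f = I_p ω_i / I_f = (1.240)(1.28) / 1.288 = 1.233 rev/s.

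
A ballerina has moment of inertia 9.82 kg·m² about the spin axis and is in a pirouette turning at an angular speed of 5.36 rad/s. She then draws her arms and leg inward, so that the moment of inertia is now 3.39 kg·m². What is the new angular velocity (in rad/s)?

Angular momentum about the spin axis is conserved since the torque about it is zero.
ω₂ = I₁ω₁ / I₂ = (9.820)(5.36 rad/s) / (3.390) = 15.53 rad/s.

ω₂ ≈ 15.5 rad/s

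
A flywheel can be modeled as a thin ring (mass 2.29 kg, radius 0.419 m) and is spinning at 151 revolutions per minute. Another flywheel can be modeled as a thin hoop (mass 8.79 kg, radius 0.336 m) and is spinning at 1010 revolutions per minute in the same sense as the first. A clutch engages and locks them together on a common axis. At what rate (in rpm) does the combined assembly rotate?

|ω_f| ≈ 762 rpm

No external torque acts about the common axis, so total angular momentum is conserved.
Moments of inertia: I_A = (2.29)(0.419)² = 0.4020 kg·m²; I_B = (8.79)(0.336)² = 0.9924 kg·m².
Taking A's sense as positive: L = (0.4020)(151) + (0.9924)(1010) = 1063 kg·m²·rpm.
Combined I = 0.4020 + 0.9924 = 1.394 kg·m².
ω_f = L / I = 1063 / 1.394 = 762.3 rpm.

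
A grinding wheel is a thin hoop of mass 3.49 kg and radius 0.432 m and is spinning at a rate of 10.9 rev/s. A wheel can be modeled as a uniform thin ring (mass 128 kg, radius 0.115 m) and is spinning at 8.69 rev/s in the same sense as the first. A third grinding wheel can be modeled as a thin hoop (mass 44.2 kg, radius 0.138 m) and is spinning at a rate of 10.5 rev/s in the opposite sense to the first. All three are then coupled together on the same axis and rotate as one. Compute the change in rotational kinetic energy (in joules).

No external torque acts about the common axis, so total angular momentum is conserved.
Moments of inertia: I_A = (3.49)(0.432)² = 0.6513 kg·m²; I_B = (128)(0.115)² = 1.693 kg·m²; I_C = (44.2)(0.138)² = 0.8417 kg·m².
Taking A's sense as positive: L = (0.6513)(10.9) + (1.693)(8.69) − (0.8417)(10.5) = 12.97 kg·m²·rev/s.
Combined I = 0.6513 + 1.693 + 0.8417 = 3.186 kg·m².
ω_f = L / I = 12.97 / 3.186 = 4.072 rev/s.
KE_i = ½ΣIω² = 5883 J; KE_f = ½(3.186)(25.58)² = 1043 J.

ΔKE ≈ -4840 J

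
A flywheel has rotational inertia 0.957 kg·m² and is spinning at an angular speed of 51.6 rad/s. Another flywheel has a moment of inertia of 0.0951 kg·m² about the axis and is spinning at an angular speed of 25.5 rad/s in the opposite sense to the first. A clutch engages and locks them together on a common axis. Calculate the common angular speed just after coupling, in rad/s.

|ω_f| ≈ 44.6 rad/s

No external torque acts about the common axis, so total angular momentum is conserved.
Taking A's sense as positive: L = (0.9570)(51.6) − (0.09510)(25.5) = 46.96 kg·m²·rad/s.
Combined I = 0.9570 + 0.09510 = 1.052 kg·m².
ω_f = L / I = 46.96 / 1.052 = 44.63 rad/s.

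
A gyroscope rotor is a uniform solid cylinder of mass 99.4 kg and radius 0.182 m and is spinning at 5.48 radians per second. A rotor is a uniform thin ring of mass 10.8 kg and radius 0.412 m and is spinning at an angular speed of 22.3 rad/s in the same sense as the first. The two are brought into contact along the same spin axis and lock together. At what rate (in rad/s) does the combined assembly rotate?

|ω_f| ≈ 14.3 rad/s

No external torque acts about the common axis, so total angular momentum is conserved.
Moments of inertia: I_A = ½(99.4)(0.182)² = 1.646 kg·m²; I_B = (10.8)(0.412)² = 1.833 kg·m².
Taking A's sense as positive: L = (1.646)(5.48) + (1.833)(22.3) = 49.90 kg·m²·rad/s.
Combined I = 1.646 + 1.833 = 3.479 kg·m².
ω_f = L / I = 49.90 / 3.479 = 14.34 rad/s.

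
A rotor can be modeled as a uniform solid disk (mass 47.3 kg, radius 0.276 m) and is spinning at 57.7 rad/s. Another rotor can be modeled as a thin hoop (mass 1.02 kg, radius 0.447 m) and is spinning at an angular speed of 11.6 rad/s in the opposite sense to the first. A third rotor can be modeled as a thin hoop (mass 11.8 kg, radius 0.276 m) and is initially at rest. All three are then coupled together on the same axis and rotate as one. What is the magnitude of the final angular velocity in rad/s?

The coupling torques are internal; angular momentum about the shared axis is conserved.
Moments of inertia: I_A = ½(47.3)(0.276)² = 1.802 kg·m²; I_B = (1.02)(0.447)² = 0.2038 kg·m²; I_C = (11.8)(0.276)² = 0.8989 kg·m².
Taking A's sense as positive: L = (1.802)(57.7) − (0.2038)(11.6) = 101.6 kg·m²·rad/s.
Combined I = 1.802 + 0.2038 + 0.8989 = 2.904 kg·m².
ω_f = L / I = 101.6 / 2.904 = 34.98 rad/s.

|ω_f| ≈ 35.0 rad/s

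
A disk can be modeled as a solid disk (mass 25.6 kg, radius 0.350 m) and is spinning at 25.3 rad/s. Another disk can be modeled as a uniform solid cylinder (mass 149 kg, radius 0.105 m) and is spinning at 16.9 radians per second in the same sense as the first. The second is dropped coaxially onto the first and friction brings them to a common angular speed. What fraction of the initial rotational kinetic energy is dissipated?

fraction ≈ 0.0307

No external torque acts about the common axis, so total angular momentum is conserved.
Moments of inertia: I_A = ½(25.6)(0.350)² = 1.568 kg·m²; I_B = ½(149)(0.105)² = 0.8214 kg·m².
Taking A's sense as positive: L = (1.568)(25.3) + (0.8214)(16.9) = 53.55 kg·m²·rad/s.
Combined I = 1.568 + 0.8214 = 2.389 kg·m².
ω_f = L / I = 53.55 / 2.389 = 22.41 rad/s.
KE_i = ½ΣIω² = 619.1 J; KE_f = ½(2.389)(22.41)² = 600.1 J.
Fraction dissipated = (KE_i − KE_f)/KE_i = 0.03071.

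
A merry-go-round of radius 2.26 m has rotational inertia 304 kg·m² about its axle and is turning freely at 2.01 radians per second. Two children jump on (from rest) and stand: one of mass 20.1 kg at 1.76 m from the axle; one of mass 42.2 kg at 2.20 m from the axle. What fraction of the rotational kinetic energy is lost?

fraction ≈ 0.467

No external torque acts about the axle; L_before = L_after.
Added inertia Σmr² = (20.1)(1.76)² + (42.2)(2.20)² = 266.5 kg·m²; I_f = 304.0 + 266.5 = 570.5 kg·m².
ω_f = I_p ω_i / I_f = (304.0)(2.01) / 570.5 = 1.071 rad/s.
KE_i = ½(304.0)(2.010 rad/s)² = 614.1 J; KE_f = ½(570.5)(1.071)² = 327.2 J.
Fraction lost = 0.4671.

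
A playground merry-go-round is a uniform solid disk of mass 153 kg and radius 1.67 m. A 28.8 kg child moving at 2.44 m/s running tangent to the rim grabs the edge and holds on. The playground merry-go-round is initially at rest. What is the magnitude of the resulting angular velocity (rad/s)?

About the axle the impulsive forces during the collision are internal, so angular momentum about that axis is conserved.
I_p = ½(153)(1.67)² = 213.4 kg·m². Taking the sense of the child's angular momentum as positive, L_{child} = m v R = (28.8)(2.44)(1.67) = 117.4 kg·m²/s.
L_i = 0 + 117.4 = 117.4 kg·m²/s.
After sticking, I_f = I_p + m R² = 213.4 + (28.8)(1.67)² = 293.7 kg·m².
ω_f = L_i / I_f = 117.4 / 293.7 = 0.3996 rad/s.

|ω_f| ≈ 0.400 rad/s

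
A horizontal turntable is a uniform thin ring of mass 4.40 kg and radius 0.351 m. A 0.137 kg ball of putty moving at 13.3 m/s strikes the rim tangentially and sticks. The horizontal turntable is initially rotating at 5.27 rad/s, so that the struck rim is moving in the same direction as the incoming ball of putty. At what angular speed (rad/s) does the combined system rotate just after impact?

|ω_f| ≈ 6.26 rad/s

The axle reaction passes through the axle and exerts no torque about it; angular momentum about the axle is conserved through the impact.
I_p = (4.40)(0.351)² = 0.5421 kg·m². Taking the sense of the ball of putty's angular momentum as positive, L_{ball} = m v R = (0.137)(13.3)(0.351) = 0.6396 kg·m²/s.
L_i = +I_p ω_p + m v R = +(0.5421)(5.27) + 0.6396 = 3.496 kg·m²/s.
After sticking, I_f = I_p + m R² = 0.5421 + (0.137)(0.351)² = 0.5590 kg·m².
ω_f = L_i / I_f = 3.496 / 0.5590 = 6.255 rad/s.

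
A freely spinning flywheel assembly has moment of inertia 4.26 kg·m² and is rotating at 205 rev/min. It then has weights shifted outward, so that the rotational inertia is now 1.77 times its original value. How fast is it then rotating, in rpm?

ω₂ ≈ 116 rpm

With no external torque about the axis, L is conserved: I₁ω₁ = I₂ω₂.
I₂ = 1.77 × 4.26 = 7.540 kg·m².
ω₂ = I₁ω₁ / I₂ = (4.260)(205 rpm) / (7.540) = 115.8 rpm.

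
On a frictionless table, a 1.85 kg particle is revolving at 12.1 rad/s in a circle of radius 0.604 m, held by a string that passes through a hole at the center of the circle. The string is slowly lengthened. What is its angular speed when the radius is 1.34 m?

ω₂ ≈ 2.46 rad/s

No torque about the axis ⇒ m r₁² ω₁ = m r₂² ω₂.
ω₂ = ω₁ (r₁/r₂)² = (12.1)(0.604/1.34)² = 2.458 rad/s.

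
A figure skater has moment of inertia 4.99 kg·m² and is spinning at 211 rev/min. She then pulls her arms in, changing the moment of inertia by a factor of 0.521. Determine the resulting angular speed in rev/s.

ω₂ ≈ 6.75 rev/s

No external torque acts about the spin axis, so angular momentum is conserved.
I₂ = 0.521 × 4.99 = 2.600 kg·m².
ω₂ = I₁ω₁ / I₂ = (4.990)(211 rpm) / (2.600) = 405.0 rpm = 6.750 rev/s.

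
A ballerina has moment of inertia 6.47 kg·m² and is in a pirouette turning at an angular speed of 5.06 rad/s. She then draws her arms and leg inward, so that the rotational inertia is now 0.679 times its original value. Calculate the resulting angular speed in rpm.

No external torque acts about the spin axis, so angular momentum is conserved.
I₂ = 0.679 × 6.47 = 4.393 kg·m².
ω₂ = I₁ω₁ / I₂ = (6.470)(5.06 rad/s) / (4.393) = 7.452 rad/s = 71.16 rpm.

ω₂ ≈ 71.2 rpm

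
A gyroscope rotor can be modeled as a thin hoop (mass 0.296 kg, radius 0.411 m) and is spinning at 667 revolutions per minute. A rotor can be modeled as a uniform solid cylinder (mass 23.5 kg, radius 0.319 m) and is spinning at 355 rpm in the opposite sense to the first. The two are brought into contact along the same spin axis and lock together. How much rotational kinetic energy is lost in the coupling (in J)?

ΔKE lost ≈ 275 J

No external torque acts about the common axis, so total angular momentum is conserved.
Moments of inertia: I_A = (0.296)(0.411)² = 0.05000 kg·m²; I_B = ½(23.5)(0.319)² = 1.196 kg·m².
Taking A's sense as positive: L = (0.05000)(667) − (1.196)(355) = -391.1 kg·m²·rpm.
Combined I = 0.05000 + 1.196 = 1.246 kg·m².
ω_f = L / I = -391.1 / 1.246 = -314.0 rpm.
KE_i = ½ΣIω² = 948.2 J; KE_f = ½(1.246)(32.88)² = 673.3 J.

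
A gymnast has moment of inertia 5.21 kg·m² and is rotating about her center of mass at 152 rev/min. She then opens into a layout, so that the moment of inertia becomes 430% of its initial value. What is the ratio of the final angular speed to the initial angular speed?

No external torque acts about the spin axis, so angular momentum is conserved.
I₂ = 4.30 × 5.21 = 22.40 kg·m².
ω₂/ω₁ = I₁/I₂ = 5.210 / 22.40 = 0.2326.

ω₂/ω₁ ≈ 0.233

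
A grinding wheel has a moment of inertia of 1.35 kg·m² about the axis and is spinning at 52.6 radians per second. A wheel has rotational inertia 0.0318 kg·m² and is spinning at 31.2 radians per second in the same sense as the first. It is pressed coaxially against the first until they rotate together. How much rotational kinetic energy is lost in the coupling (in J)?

The coupling torques are internal; angular momentum about the shared axis is conserved.
Taking A's sense as positive: L = (1.350)(52.6) + (0.03180)(31.2) = 72.00 kg·m²·rad/s.
Combined I = 1.350 + 0.03180 = 1.382 kg·m².
ω_f = L / I = 72.00 / 1.382 = 52.11 rad/s.
KE_i = ½ΣIω² = 1883 J; KE_f = ½(1.382)(52.11)² = 1876 J.

ΔKE lost ≈ 7.11 J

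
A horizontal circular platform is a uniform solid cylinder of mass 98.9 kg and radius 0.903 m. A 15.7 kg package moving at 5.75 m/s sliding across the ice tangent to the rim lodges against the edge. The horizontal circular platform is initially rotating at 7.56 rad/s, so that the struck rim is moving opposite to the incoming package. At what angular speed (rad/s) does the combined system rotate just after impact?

The axle reaction passes through the central axle and exerts no torque about it; angular momentum about the central axle is conserved through the impact.
I_p = ½(98.9)(0.903)² = 40.32 kg·m². Taking the sense of the package's angular momentum as positive, L_{package} = m v R = (15.7)(5.75)(0.903) = 81.52 kg·m²/s.
L_i = −I_p ω_p + m v R = −(40.32)(7.56) + 81.52 = -223.3 kg·m²/s.
After sticking, I_f = I_p + m R² = 40.32 + (15.7)(0.903)² = 53.12 kg·m².
ω_f = L_i / I_f = -223.3 / 53.12 = -4.204 rad/s.

|ω_f| ≈ 4.20 rad/s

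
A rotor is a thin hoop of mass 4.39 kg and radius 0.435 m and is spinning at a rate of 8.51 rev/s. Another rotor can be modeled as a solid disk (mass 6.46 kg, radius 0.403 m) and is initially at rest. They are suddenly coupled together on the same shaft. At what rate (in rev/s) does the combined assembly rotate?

|ω_f| ≈ 5.22 rev/s

No external torque acts about the common axis, so total angular momentum is conserved.
Moments of inertia: I_A = (4.39)(0.435)² = 0.8307 kg·m²; I_B = ½(6.46)(0.403)² = 0.5246 kg·m².
Taking A's sense as positive: L = (0.8307)(8.51) = 7.069 kg·m²·rev/s.
Combined I = 0.8307 + 0.5246 = 1.355 kg·m².
ω_f = L / I = 7.069 / 1.355 = 5.216 rev/s.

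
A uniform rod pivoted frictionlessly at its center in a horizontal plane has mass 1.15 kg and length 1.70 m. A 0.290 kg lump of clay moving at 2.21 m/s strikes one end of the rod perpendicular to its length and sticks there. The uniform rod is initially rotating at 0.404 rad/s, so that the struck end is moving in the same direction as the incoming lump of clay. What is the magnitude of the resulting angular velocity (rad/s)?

|ω_f| ≈ 1.35 rad/s

About the pivot the impulsive forces during the collision are internal, so angular momentum about that axis is conserved.
I_p = (1/12)(1.15)(1.70)² = 0.2770 kg·m². Taking the sense of the lump of clay's angular momentum as positive, L_{lump} = m v R = (0.290)(2.21)(1.70/2) = 0.5448 kg·m²/s.
L_i = +I_p ω_p + m v R = +(0.2770)(0.404) + 0.5448 = 0.6567 kg·m²/s.
After sticking, I_f = I_p + m R² = 0.2770 + (0.290)(1.70/2)² = 0.4865 kg·m².
ω_f = L_i / I_f = 0.6567 / 0.4865 = 1.350 rad/s.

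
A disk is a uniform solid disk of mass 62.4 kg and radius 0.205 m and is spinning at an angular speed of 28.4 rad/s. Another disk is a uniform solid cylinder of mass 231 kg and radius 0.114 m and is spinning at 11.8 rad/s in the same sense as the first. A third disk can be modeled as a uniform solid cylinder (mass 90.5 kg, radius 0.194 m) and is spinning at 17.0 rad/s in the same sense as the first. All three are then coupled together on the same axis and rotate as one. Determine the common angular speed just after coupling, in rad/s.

No external torque acts about the common axis, so total angular momentum is conserved.
Moments of inertia: I_A = ½(62.4)(0.205)² = 1.311 kg·m²; I_B = ½(231)(0.114)² = 1.501 kg·m²; I_C = ½(90.5)(0.194)² = 1.703 kg·m².
Taking A's sense as positive: L = (1.311)(28.4) + (1.501)(11.8) + (1.703)(17.0) = 83.90 kg·m²·rad/s.
Combined I = 1.311 + 1.501 + 1.703 = 4.515 kg·m².
ω_f = L / I = 83.90 / 4.515 = 18.58 rad/s.

|ω_f| ≈ 18.6 rad/s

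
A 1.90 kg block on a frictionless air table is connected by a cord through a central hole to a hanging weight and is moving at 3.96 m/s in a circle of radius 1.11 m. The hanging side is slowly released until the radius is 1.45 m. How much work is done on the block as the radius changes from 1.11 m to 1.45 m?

W ≈ -6.17 J

The only horizontal force on the mass is along the cord (radial), so it exerts no torque about the hole and angular momentum m v r is conserved.
v₂ = v₁ r₁ / r₂ = (3.96)(1.11) / (1.45) = 3.031 m/s.
W = ΔKE = ½m(v₂² − v₁²) = -6.167 J.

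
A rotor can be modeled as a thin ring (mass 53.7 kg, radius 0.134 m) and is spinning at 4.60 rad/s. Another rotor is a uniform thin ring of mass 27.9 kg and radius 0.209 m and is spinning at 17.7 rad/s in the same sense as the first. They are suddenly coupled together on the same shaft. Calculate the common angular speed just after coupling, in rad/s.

|ω_f| ≈ 11.9 rad/s

The coupling torques are internal; angular momentum about the shared axis is conserved.
Moments of inertia: I_A = (53.7)(0.134)² = 0.9642 kg·m²; I_B = (27.9)(0.209)² = 1.219 kg·m².
Taking A's sense as positive: L = (0.9642)(4.60) + (1.219)(17.7) = 26.01 kg·m²·rad/s.
Combined I = 0.9642 + 1.219 = 2.183 kg·m².
ω_f = L / I = 26.01 / 2.183 = 11.91 rad/s.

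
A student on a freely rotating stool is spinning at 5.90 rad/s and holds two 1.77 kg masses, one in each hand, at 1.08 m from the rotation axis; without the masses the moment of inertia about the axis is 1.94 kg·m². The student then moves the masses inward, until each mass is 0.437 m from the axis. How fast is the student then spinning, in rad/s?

No external torque acts about the spin axis, so angular momentum is conserved.
I₁ = 1.94 + 2(1.77)(1.08)² = 6.069 kg·m²; I₂ = 1.94 + 2(1.77)(0.437)² = 2.616 kg·m².
ω₂ = I₁ω₁ / I₂ = (6.069)(5.90 rad/s) / (2.616) = 13.69 rad/s.

ω₂ ≈ 13.7 rad/s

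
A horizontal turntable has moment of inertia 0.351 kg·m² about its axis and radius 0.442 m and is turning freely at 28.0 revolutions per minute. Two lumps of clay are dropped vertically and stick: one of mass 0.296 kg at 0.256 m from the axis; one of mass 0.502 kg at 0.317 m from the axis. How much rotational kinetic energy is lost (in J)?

energy lost ≈ 0.250 J

The added mass arrives with no angular momentum about the axis, and any external torque about the axis is negligible, so the system's angular momentum is conserved.
Added inertia Σmr² = (0.296)(0.256)² + (0.502)(0.317)² = 0.06984 kg·m²; I_f = 0.3510 + 0.06984 = 0.4208 kg·m².
ω_f = I_p ω_i / I_f = (0.3510)(28.0) / 0.4208 = 23.35 rpm.
KE_i = ½(0.3510)(2.932 rad/s)² = 1.509 J; KE_f = ½(0.4208)(2.446)² = 1.258 J.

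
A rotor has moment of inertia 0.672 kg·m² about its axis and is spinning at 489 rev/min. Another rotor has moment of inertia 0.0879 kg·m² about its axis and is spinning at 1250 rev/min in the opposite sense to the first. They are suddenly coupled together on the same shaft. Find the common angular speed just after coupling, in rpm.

The coupling torques are internal; angular momentum about the shared axis is conserved.
Taking A's sense as positive: L = (0.6720)(489) − (0.08790)(1250) = 218.7 kg·m²·rpm.
Combined I = 0.6720 + 0.08790 = 0.7599 kg·m².
ω_f = L / I = 218.7 / 0.7599 = 287.8 rpm.

|ω_f| ≈ 288 rpm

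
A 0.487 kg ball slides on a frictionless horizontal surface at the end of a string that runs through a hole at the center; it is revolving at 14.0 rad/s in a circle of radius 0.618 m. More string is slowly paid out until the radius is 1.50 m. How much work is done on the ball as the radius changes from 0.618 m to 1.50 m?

The constraining force is radial, so m r² ω about the center is conserved.
ω₂ = ω₁ (r₁/r₂)² = (14.0)(0.618/1.50)² = 2.376 rad/s.
W = ΔKE = ½m(v₂² − v₁²) = -15.13 J.

W ≈ -15.1 J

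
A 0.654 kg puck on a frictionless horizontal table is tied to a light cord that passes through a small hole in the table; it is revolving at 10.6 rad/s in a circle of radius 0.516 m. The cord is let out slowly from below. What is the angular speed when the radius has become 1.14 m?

ω₂ ≈ 2.17 rad/s

The constraining force is radial, so m r² ω about the center is conserved.
ω₂ = ω₁ (r₁/r₂)² = (10.6)(0.516/1.14)² = 2.172 rad/s.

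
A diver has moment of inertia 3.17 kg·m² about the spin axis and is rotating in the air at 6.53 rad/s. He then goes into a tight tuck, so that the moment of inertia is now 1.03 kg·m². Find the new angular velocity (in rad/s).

With no external torque about the axis, L is conserved: I₁ω₁ = I₂ω₂.
ω₂ = I₁ω₁ / I₂ = (3.170)(6.53 rad/s) / (1.030) = 20.10 rad/s.

ω₂ ≈ 20.1 rad/s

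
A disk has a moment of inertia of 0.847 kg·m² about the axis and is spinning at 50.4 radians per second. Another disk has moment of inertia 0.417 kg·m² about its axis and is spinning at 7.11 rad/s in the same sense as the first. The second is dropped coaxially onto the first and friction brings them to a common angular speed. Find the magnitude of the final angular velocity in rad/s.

No external torque acts about the common axis, so total angular momentum is conserved.
Taking A's sense as positive: L = (0.8470)(50.4) + (0.4170)(7.11) = 45.65 kg·m²·rad/s.
Combined I = 0.8470 + 0.4170 = 1.264 kg·m².
ω_f = L / I = 45.65 / 1.264 = 36.12 rad/s.

|ω_f| ≈ 36.1 rad/s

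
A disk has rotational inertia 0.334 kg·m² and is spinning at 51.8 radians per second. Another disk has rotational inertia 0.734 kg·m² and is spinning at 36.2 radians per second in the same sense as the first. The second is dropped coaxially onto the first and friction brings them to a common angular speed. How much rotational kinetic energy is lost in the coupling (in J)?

No external torque acts about the common axis, so total angular momentum is conserved.
Taking A's sense as positive: L = (0.3340)(51.8) + (0.7340)(36.2) = 43.87 kg·m²·rad/s.
Combined I = 0.3340 + 0.7340 = 1.068 kg·m².
ω_f = L / I = 43.87 / 1.068 = 41.08 rad/s.
KE_i = ½ΣIω² = 929.0 J; KE_f = ½(1.068)(41.08)² = 901.1 J.

ΔKE lost ≈ 27.9 J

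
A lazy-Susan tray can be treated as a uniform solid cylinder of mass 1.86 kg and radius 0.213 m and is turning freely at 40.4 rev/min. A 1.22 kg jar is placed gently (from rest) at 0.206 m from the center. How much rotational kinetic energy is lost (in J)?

energy lost ≈ 0.208 J

No external torque acts about the center; L_before = L_after.
I_p = ½(1.86)(0.213)² = 0.04219 kg·m².
Added inertia Σmr² = (1.22)(0.206)² = 0.05177 kg·m²; I_f = 0.04219 + 0.05177 = 0.09397 kg·m².
ω_f = I_p ω_i / I_f = (0.04219)(40.4) / 0.09397 = 18.14 rpm.
KE_i = ½(0.04219)(4.231 rad/s)² = 0.3776 J; KE_f = ½(0.09397)(1.900)² = 0.1696 J.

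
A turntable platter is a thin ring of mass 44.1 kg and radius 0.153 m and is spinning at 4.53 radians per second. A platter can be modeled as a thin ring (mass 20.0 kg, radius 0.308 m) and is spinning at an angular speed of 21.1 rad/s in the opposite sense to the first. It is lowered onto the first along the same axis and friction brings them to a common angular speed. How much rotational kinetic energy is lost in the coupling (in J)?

The coupling torques are internal; angular momentum about the shared axis is conserved.
Moments of inertia: I_A = (44.1)(0.153)² = 1.032 kg·m²; I_B = (20.0)(0.308)² = 1.897 kg·m².
Taking A's sense as positive: L = (1.032)(4.53) − (1.897)(21.1) = -35.36 kg·m²·rad/s.
Combined I = 1.032 + 1.897 = 2.930 kg·m².
ω_f = L / I = -35.36 / 2.930 = -12.07 rad/s.
KE_i = ½ΣIω² = 432.9 J; KE_f = ½(2.930)(12.07)² = 213.3 J.

ΔKE lost ≈ 220 J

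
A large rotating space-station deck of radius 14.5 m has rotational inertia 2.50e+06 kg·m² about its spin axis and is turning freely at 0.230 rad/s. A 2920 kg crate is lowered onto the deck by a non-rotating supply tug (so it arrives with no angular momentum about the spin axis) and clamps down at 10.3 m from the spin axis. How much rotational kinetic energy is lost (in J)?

No external torque acts about the spin axis; L_before = L_after.
Added inertia Σmr² = (2920)(10.3)² = 3.098e+05 kg·m²; I_f = 2.500e+06 + 3.098e+05 = 2.810e+06 kg·m².
ω_f = I_p ω_i / I_f = (2.500e+06)(0.230) / 2.810e+06 = 0.2046 rad/s.
KE_i = ½(2.500e+06)(0.2300 rad/s)² = 66120 J; KE_f = ½(2.810e+06)(0.2046)² = 58830 J.

energy lost ≈ 7290 J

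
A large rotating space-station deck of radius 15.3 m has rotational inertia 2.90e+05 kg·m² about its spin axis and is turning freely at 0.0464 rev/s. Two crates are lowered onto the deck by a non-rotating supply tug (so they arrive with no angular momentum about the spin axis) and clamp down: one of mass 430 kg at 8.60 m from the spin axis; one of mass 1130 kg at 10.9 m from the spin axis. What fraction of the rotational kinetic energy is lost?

fraction ≈ 0.364

The added mass arrives with no angular momentum about the spin axis, and any external torque about the spin axis is negligible, so the system's angular momentum is conserved.
Added inertia Σmr² = (430)(8.60)² + (1130)(10.9)² = 1.661e+05 kg·m²; I_f = 2.900e+05 + 1.661e+05 = 4.561e+05 kg·m².
ω_f = I_p ω_i / I_f = (2.900e+05)(0.0464) / 4.561e+05 = 0.02951 rev/s.
KE_i = ½(2.900e+05)(0.2915 rad/s)² = 12320 J; KE_f = ½(4.561e+05)(0.1854)² = 7837 J.
Fraction lost = 0.3641.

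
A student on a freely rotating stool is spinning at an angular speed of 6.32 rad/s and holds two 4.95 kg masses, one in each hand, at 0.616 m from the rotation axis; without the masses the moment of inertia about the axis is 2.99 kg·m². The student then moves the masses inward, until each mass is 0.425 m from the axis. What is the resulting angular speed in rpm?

With no external torque about the axis, L is conserved: I₁ω₁ = I₂ω₂.
I₁ = 2.99 + 2(4.95)(0.616)² = 6.747 kg·m²; I₂ = 2.99 + 2(4.95)(0.425)² = 4.778 kg·m².
ω₂ = I₁ω₁ / I₂ = (6.747)(6.32 rad/s) / (4.778) = 8.924 rad/s = 85.21 rpm.

ω₂ ≈ 85.2 rpm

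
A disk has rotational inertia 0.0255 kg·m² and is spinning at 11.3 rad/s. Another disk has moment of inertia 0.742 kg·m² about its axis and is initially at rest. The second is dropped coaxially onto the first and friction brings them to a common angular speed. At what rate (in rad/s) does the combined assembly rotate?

|ω_f| ≈ 0.375 rad/s

The coupling torques are internal; angular momentum about the shared axis is conserved.
Taking A's sense as positive: L = (0.02550)(11.3) = 0.2882 kg·m²·rad/s.
Combined I = 0.02550 + 0.7420 = 0.7675 kg·m².
ω_f = L / I = 0.2882 / 0.7675 = 0.3754 rad/s.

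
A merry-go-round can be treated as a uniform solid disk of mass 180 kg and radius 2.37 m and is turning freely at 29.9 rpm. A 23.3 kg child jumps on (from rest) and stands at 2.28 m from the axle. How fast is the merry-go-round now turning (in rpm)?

No external torque acts about the axle; L_before = L_after.
I_p = ½(180)(2.37)² = 505.5 kg·m².
Added inertia Σmr² = (23.3)(2.28)² = 121.1 kg·m²; I_f = 505.5 + 121.1 = 626.6 kg·m².
ω_f = I_p ω_i / I_f = (505.5)(29.9) / 626.6 = 24.12 rpm.

ω_f ≈ 24.1 rpm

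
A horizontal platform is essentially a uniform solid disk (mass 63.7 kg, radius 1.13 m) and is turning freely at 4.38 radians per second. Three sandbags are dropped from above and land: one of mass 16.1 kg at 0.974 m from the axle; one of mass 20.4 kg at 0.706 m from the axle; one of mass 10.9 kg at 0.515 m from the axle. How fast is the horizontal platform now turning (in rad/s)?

ω_f ≈ 2.58 rad/s

No external torque acts about the axle; L_before = L_after.
I_p = ½(63.7)(1.13)² = 40.67 kg·m².
Added inertia Σmr² = (16.1)(0.974)² + (20.4)(0.706)² + (10.9)(0.515)² = 28.33 kg·m²; I_f = 40.67 + 28.33 = 69.00 kg·m².
ω_f = I_p ω_i / I_f = (40.67)(4.38) / 69.00 = 2.582 rad/s.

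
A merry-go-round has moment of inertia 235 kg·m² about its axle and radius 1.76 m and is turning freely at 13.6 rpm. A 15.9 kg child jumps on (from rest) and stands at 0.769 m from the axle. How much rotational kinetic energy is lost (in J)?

The added mass arrives with no angular momentum about the axle, and any external torque about the axle is negligible, so the system's angular momentum is conserved.
Added inertia Σmr² = (15.9)(0.769)² = 9.403 kg·m²; I_f = 235.0 + 9.403 = 244.4 kg·m².
ω_f = I_p ω_i / I_f = (235.0)(13.6) / 244.4 = 13.08 rpm.
KE_i = ½(235.0)(1.424 rad/s)² = 238.3 J; KE_f = ½(244.4)(1.369)² = 229.2 J.

energy lost ≈ 9.17 J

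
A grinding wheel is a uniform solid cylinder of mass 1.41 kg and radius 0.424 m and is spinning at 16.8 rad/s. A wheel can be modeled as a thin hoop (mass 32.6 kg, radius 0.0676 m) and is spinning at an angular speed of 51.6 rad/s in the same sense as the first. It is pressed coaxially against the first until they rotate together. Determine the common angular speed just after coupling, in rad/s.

|ω_f| ≈ 35.6 rad/s

The coupling torques are internal; angular momentum about the shared axis is conserved.
Moments of inertia: I_A = ½(1.41)(0.424)² = 0.1267 kg·m²; I_B = (32.6)(0.0676)² = 0.1490 kg·m².
Taking A's sense as positive: L = (0.1267)(16.8) + (0.1490)(51.6) = 9.816 kg·m²·rad/s.
Combined I = 0.1267 + 0.1490 = 0.2757 kg·m².
ω_f = L / I = 9.816 / 0.2757 = 35.60 rad/s.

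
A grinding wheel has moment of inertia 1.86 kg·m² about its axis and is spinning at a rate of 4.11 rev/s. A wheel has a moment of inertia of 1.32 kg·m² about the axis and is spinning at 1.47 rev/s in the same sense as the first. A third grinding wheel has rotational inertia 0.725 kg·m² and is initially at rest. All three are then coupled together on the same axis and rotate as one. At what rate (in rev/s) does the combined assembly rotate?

|ω_f| ≈ 2.45 rev/s

No external torque acts about the common axis, so total angular momentum is conserved.
Taking A's sense as positive: L = (1.860)(4.11) + (1.320)(1.47) = 9.585 kg·m²·rev/s.
Combined I = 1.860 + 1.320 + 0.7250 = 3.905 kg·m².
ω_f = L / I = 9.585 / 3.905 = 2.455 rev/s.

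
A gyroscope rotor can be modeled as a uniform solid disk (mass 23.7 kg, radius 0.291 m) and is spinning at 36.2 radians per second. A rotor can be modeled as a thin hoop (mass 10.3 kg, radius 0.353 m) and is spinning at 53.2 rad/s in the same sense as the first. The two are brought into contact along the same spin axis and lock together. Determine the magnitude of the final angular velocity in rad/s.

The coupling torques are internal; angular momentum about the shared axis is conserved.
Moments of inertia: I_A = ½(23.7)(0.291)² = 1.003 kg·m²; I_B = (10.3)(0.353)² = 1.283 kg·m².
Taking A's sense as positive: L = (1.003)(36.2) + (1.283)(53.2) = 104.6 kg·m²·rad/s.
Combined I = 1.003 + 1.283 = 2.287 kg·m².
ω_f = L / I = 104.6 / 2.287 = 45.74 rad/s.

|ω_f| ≈ 45.7 rad/s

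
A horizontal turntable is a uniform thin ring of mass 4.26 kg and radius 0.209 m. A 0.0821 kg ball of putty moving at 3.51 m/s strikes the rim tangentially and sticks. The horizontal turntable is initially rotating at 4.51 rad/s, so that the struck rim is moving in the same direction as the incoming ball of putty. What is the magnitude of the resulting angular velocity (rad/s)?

The axle reaction passes through the axle and exerts no torque about it; angular momentum about the axle is conserved through the impact.
I_p = (4.26)(0.209)² = 0.1861 kg·m². Taking the sense of the ball of putty's angular momentum as positive, L_{ball} = m v R = (0.0821)(3.51)(0.209) = 0.06023 kg·m²/s.
L_i = +I_p ω_p + m v R = +(0.1861)(4.51) + 0.06023 = 0.8995 kg·m²/s.
After sticking, I_f = I_p + m R² = 0.1861 + (0.0821)(0.209)² = 0.1897 kg·m².
ω_f = L_i / I_f = 0.8995 / 0.1897 = 4.742 rad/s.

|ω_f| ≈ 4.74 rad/s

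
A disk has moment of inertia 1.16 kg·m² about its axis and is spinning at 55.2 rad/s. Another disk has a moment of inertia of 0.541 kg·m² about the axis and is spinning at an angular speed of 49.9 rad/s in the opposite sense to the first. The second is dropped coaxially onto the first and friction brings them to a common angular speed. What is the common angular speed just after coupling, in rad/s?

The coupling torques are internal; angular momentum about the shared axis is conserved.
Taking A's sense as positive: L = (1.160)(55.2) − (0.5410)(49.9) = 37.04 kg·m²·rad/s.
Combined I = 1.160 + 0.5410 = 1.701 kg·m².
ω_f = L / I = 37.04 / 1.701 = 21.77 rad/s.

|ω_f| ≈ 21.8 rad/s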